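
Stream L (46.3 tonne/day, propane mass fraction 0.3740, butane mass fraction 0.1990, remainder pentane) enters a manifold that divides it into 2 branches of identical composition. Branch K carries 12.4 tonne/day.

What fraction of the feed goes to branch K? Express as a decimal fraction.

Fraction to K = 12.4/46.3 = 0.2678.

0.268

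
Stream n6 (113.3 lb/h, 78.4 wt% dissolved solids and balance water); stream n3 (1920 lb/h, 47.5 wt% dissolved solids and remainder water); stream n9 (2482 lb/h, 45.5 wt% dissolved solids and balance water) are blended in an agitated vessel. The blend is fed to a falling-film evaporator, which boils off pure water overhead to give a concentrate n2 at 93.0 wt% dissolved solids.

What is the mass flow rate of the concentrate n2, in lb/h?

dissolved solids entering = 113.3×0.784 + 1920×0.475 + 2482×0.455 = 2130.1 lb/h.
All dissolved solids reports to n2, so n2 = 2130.1/0.930 = 2290.5 lb/h.

2290 lb/h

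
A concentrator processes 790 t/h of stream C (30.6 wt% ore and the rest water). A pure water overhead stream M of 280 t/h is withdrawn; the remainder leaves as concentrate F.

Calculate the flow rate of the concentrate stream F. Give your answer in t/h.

Concentrate = 790 − 280 = 510 t/h.

510 t/h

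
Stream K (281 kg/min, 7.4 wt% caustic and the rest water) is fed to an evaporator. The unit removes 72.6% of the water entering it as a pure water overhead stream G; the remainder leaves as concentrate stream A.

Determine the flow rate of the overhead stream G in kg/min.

water entering = 281×0.926 = 260.21 kg/min; overhead removed = 0.726×260.21 = 188.91 kg/min.

188.9 kg/min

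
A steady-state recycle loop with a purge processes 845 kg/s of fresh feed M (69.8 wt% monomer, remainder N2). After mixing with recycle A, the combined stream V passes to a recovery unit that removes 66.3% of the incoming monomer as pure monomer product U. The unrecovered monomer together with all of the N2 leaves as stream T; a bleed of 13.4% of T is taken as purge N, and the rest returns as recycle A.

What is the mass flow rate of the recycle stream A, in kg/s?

1892 kg/s

N2 enters only via M and leaves only via the purge: 845×0.302 = 0.134×(N2 in T), and the recovery unit passes all N2, so N2 in V = N2 in T = 1904.4 kg/s.
monomer in V: m_A = 845×0.698 + (1−0.134)·(1−0.663)·m_A, so m_A = 589.81/0.7082 = 832.88 kg/s.
T = (1−0.663)×832.88 + 1904.4 = 2185.1 kg/s.
Recycle A = (1−0.134)×2185.1 = 1892.3 kg/s.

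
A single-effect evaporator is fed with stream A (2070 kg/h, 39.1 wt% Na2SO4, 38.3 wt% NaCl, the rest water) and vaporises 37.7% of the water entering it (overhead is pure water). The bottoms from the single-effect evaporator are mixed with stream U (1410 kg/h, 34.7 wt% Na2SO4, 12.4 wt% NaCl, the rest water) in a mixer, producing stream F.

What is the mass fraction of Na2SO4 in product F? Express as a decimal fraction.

0.393

Vapour removed = 0.377×0.226×2070 = 176.37 kg/h; concentrate = 1893.6 kg/h.
Na2SO4 reaching the mixer = 809.37 (from concentrate) + 1410×0.347 = 1298.6 kg/h.
Product flow = 1893.6 + 1410 = 3303.6 kg/h; Na2SO4 fraction = 0.393.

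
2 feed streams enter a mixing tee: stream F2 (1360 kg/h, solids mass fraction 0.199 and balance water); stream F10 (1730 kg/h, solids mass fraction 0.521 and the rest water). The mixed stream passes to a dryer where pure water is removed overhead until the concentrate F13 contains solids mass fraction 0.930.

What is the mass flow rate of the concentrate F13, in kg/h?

1260 kg/h

solids entering = 1360×0.199 + 1730×0.521 = 1172 kg/h.
All solids reports to F13, so F13 = 1172/0.930 = 1260.2 kg/h.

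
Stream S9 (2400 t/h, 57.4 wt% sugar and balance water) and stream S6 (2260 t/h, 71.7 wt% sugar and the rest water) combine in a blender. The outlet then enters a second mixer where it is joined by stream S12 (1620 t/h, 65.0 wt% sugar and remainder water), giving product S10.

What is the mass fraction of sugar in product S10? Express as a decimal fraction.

0.645

Overall, product flow = 6280 t/h.
sugar in = 2400×0.574 + 2260×0.717 + 1620×0.650 = 4051 t/h.
sugar fraction in S10 = 0.645.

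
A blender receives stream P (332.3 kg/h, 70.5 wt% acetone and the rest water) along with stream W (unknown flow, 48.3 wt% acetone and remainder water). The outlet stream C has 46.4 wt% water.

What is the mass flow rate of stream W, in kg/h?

Let W be the unknown flow. Total out = 332.3 + W.
water balance: 98.028 + 0.517·W = 0.464·(332.3 + W)
(0.517 − 0.464)·W = 0.464×332.3 − 98.028 = 56.159
W = 56.159 / 0.053 = 1059.6 kg/h

1060 kg/h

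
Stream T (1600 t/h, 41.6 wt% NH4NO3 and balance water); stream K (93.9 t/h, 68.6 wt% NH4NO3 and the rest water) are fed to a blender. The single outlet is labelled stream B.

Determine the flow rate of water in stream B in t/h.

water out = water in = 1600×0.584 + 93.9×0.314 = 963.88 t/h.

963.9 t/h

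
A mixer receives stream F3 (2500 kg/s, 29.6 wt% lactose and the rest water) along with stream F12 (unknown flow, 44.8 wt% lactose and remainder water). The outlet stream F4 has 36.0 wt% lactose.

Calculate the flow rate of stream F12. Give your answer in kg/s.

Let F12 be the unknown flow. Total out = 2500 + F12.
lactose balance: 740 + 0.448·F12 = 0.360·(2500 + F12)
(0.448 − 0.360)·F12 = 0.360×2500 − 740 = 160
F12 = 160 / 0.088 = 1818.2 kg/s

1818 kg/s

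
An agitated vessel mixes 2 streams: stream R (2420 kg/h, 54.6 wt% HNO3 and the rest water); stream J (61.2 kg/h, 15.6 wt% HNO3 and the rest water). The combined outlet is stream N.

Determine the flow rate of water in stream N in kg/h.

1150 kg/h

water out = water in = 2420×0.454 + 61.2×0.844 = 1150.3 kg/h.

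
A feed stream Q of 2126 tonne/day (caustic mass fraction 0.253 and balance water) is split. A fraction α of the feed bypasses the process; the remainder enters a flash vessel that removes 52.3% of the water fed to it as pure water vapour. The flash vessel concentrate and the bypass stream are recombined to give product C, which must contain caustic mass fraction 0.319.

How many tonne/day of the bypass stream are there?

All 2126×0.253 = 537.88 tonne/day of caustic reaches C, so C = 537.88/0.319 = 1686.1 tonne/day and vapour = 439.86 tonne/day.
The evaporator receives (1−α)·2126 of feed at 0.747 water and removes 0.523 of that water:
0.523×0.747×(1−α)×2126 = 439.86
(1−α) = 439.86/830.59 = 0.5296;  α = 0.4704.
Bypass flow = 0.4704×2126 = 1000.1 tonne/day.

1000 tonne/day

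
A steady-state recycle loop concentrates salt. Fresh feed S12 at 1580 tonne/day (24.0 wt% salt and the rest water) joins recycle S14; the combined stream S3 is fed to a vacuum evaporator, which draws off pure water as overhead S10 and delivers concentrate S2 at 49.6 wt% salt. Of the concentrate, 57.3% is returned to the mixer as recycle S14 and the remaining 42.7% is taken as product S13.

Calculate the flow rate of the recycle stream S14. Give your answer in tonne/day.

1026 tonne/day

Overall salt balance (none leaves overhead): salt in fresh feed = salt in product, i.e. 1580×0.240 = (1−0.573)·S2·0.496.
S2 = 379.2/(0.496×0.427) = 1790.4 tonne/day.
Recycle S14 = 0.573×1790.4 = 1025.9 tonne/day.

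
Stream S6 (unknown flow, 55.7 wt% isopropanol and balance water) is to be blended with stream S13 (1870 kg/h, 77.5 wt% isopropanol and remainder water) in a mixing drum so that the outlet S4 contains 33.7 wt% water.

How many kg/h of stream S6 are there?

Let S6 be the unknown flow. Total out = 1870 + S6.
water balance: 420.75 + 0.443·S6 = 0.337·(1870 + S6)
(0.443 − 0.337)·S6 = 0.337×1870 − 420.75 = 209.44
S6 = 209.44 / 0.106 = 1975.8 kg/h

1976 kg/h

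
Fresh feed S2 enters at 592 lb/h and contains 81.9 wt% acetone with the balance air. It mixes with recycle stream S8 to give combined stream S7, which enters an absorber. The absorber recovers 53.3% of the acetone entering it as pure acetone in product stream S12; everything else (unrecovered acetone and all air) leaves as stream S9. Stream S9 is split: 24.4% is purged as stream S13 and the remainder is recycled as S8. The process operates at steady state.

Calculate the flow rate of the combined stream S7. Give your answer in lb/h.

1189 lb/h

air enters only via S2 and leaves only via the purge: 592×0.181 = 0.244×(air in S9), and the absorber passes all air, so air in S7 = air in S9 = 439.15 lb/h.
acetone in S7: m_A = 592×0.819 + (1−0.244)·(1−0.533)·m_A, so m_A = 484.85/0.6469 = 749.44 lb/h.
S7 = 749.44 + 439.15 = 1188.6 lb/h.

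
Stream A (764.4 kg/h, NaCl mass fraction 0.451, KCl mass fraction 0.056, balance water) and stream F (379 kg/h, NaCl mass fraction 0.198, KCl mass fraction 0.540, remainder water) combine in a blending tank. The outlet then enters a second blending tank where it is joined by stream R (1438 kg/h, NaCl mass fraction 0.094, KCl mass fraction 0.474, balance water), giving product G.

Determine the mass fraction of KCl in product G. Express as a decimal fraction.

0.360

Overall, product flow = 2581.4 kg/h.
KCl in = 764.4×0.056 + 379×0.540 + 1438×0.474 = 929.08 kg/h.
KCl fraction in G = 0.360.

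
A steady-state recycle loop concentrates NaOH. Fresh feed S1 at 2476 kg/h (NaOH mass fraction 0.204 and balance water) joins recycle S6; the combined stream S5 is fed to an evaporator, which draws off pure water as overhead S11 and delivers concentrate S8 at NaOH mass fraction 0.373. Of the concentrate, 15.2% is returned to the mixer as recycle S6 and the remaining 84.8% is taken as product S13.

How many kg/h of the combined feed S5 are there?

Overall NaOH balance (none leaves overhead): NaOH in fresh feed = NaOH in product, i.e. 2476×0.204 = (1−0.152)·S8·0.373.
S8 = 505.1/(0.373×0.848) = 1596.9 kg/h.
Recycle S6 = 0.152×1596.9 = 242.73 kg/h.
Combined feed S5 = 2476 + 242.73 = 2718.7 kg/h.

2719 kg/h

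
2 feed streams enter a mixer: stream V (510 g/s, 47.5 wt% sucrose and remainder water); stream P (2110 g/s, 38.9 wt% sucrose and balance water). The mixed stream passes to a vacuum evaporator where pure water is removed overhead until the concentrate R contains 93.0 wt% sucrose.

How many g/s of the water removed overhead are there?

sucrose entering = 510×0.475 + 2110×0.389 = 1063 g/s.
All sucrose reports to R, so R = 1063/0.930 = 1143.1 g/s.
Total feed = 2620 g/s; overhead = 2620 − 1143.1 = 1476.9 g/s.

1477 g/s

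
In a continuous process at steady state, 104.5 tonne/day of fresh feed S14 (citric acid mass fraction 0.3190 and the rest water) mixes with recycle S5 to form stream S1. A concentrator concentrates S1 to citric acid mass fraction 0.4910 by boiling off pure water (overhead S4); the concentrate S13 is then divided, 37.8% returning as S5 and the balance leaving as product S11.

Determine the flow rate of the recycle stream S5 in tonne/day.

41.26 tonne/day

Overall citric acid balance (none leaves overhead): citric acid in fresh feed = citric acid in product, i.e. 104.5×0.319 = (1−0.378)·S13·0.491.
S13 = 33.336/(0.491×0.622) = 109.15 tonne/day.
Recycle S5 = 0.378×109.15 = 41.26 tonne/day.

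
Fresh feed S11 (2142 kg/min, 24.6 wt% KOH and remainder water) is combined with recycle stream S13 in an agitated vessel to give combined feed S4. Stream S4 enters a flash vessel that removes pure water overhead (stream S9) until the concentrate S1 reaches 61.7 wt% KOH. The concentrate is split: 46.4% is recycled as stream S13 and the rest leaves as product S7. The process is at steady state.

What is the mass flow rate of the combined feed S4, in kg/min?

Overall KOH balance (none leaves overhead): KOH in fresh feed = KOH in product, i.e. 2142×0.246 = (1−0.464)·S1·0.617.
S1 = 526.93/(0.617×0.536) = 1593.3 kg/min.
Recycle S13 = 0.464×1593.3 = 739.3 kg/min.
Combined feed S4 = 2142 + 739.3 = 2881.3 kg/min.

2881 kg/min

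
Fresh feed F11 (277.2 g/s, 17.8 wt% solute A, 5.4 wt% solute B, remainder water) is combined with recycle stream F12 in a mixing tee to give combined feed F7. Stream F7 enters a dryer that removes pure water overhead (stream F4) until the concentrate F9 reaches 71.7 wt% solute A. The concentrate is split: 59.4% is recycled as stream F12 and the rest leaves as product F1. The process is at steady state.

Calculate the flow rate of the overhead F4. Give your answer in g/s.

208.4 g/s

Overall solute A balance (none leaves overhead): solute A in fresh feed = solute A in product, i.e. 277.2×0.178 = (1−0.594)·F9·0.717.
F9 = 49.342/(0.717×0.406) = 169.5 g/s.
Recycle F12 = 0.594×169.5 = 100.68 g/s.
Combined feed F7 = 277.2 + 100.68 = 377.88 g/s.
Overhead F4 = F7 − F9 = 377.88 − 169.5 = 208.38 g/s.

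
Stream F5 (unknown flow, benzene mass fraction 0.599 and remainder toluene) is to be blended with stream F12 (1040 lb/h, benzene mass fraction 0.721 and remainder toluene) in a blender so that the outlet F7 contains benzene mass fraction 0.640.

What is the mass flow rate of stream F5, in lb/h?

2055 lb/h

Let F5 be the unknown flow. Total out = 1040 + F5.
benzene balance: 749.84 + 0.599·F5 = 0.640·(1040 + F5)
(0.599 − 0.640)·F5 = 0.640×1040 − 749.84 = -84.24
F5 = -84.24 / -0.041 = 2054.6 lb/h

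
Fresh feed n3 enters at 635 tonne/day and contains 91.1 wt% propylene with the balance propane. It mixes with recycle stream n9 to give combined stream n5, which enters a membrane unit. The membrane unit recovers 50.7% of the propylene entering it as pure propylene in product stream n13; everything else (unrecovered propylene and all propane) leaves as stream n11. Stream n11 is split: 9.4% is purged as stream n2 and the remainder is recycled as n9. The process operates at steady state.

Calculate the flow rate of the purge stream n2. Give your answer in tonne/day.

propane enters only via n3 and leaves only via the purge: 635×0.089 = 0.094×(propane in n11), and the membrane unit passes all propane, so propane in n5 = propane in n11 = 601.22 tonne/day.
propylene in n5: m_A = 635×0.911 + (1−0.094)·(1−0.507)·m_A, so m_A = 578.49/0.5533 = 1045.4 tonne/day.
n11 = (1−0.507)×1045.4 + 601.22 = 1116.6 tonne/day.
Purge n2 = 0.094×1116.6 = 104.96 tonne/day.

105 tonne/day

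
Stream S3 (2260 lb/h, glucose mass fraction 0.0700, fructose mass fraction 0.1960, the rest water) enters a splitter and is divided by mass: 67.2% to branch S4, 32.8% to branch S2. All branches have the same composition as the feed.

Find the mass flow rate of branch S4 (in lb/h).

Branch S4 flow = 0.672×2260 = 1518.7 lb/h.

1519 lb/h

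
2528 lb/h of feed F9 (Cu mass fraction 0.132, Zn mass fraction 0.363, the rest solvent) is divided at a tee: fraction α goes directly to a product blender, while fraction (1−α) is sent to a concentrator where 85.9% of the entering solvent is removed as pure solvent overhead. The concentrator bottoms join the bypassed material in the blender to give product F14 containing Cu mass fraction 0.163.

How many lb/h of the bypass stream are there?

1420 lb/h

All 2528×0.132 = 333.7 lb/h of Cu reaches F14, so F14 = 333.7/0.163 = 2047.2 lb/h and vapour = 480.79 lb/h.
The evaporator receives (1−α)·2528 of feed at 0.505 solvent and removes 0.859 of that solvent:
0.859×0.505×(1−α)×2528 = 480.79
(1−α) = 480.79/1096.6 = 0.4384;  α = 0.5616.
Bypass flow = 0.5616×2528 = 1419.7 lb/h.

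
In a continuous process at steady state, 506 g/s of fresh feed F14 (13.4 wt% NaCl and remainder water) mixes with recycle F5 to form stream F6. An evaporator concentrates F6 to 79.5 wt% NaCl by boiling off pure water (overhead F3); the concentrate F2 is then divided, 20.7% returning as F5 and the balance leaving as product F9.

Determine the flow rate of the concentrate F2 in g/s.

Overall NaCl balance (none leaves overhead): NaCl in fresh feed = NaCl in product, i.e. 506×0.134 = (1−0.207)·F2·0.795.
F2 = 67.804/(0.795×0.793) = 107.55 g/s.

107.6 g/s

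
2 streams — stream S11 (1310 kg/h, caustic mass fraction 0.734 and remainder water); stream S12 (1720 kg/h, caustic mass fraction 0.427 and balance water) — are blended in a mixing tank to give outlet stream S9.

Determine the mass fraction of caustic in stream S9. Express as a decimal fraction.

0.560

Total flow out = 1310 + 1720 = 3030 kg/h.
caustic in = 1310×0.734 + 1720×0.427 = 1696 kg/h.
caustic mass fraction in S9 = 1696/3030 = 0.560.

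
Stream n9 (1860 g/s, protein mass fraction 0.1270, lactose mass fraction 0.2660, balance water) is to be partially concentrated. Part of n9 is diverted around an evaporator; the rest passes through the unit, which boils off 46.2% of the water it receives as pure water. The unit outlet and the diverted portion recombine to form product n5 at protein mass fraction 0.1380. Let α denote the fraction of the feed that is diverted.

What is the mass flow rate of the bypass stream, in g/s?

All 1860×0.127 = 236.22 g/s of protein reaches n5, so n5 = 236.22/0.138 = 1711.7 g/s and vapour = 148.26 g/s.
The evaporator receives (1−α)·1860 of feed at 0.607 water and removes 0.462 of that water:
0.462×0.607×(1−α)×1860 = 148.26
(1−α) = 148.26/521.61 = 0.2842;  α = 0.7158.
Bypass flow = 0.7158×1860 = 1331.3 g/s.

1331 g/s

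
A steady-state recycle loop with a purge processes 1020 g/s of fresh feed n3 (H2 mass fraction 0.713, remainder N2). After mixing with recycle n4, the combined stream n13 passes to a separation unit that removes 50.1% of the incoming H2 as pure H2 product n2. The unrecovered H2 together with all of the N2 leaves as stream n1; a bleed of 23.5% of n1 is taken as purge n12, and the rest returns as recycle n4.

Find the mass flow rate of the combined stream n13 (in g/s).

2422 g/s

N2 enters only via n3 and leaves only via the purge: 1020×0.287 = 0.235×(N2 in n1), and the separation unit passes all N2, so N2 in n13 = N2 in n1 = 1245.7 g/s.
H2 in n13: m_A = 1020×0.713 + (1−0.235)·(1−0.501)·m_A, so m_A = 727.26/0.6183 = 1176.3 g/s.
n13 = 1176.3 + 1245.7 = 2422 g/s.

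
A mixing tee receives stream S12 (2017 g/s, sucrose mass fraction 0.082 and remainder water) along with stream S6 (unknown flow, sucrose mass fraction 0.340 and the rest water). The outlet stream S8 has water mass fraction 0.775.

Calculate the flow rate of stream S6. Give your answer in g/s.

2508 g/s

Let S6 be the unknown flow. Total out = 2017 + S6.
water balance: 1851.6 + 0.660·S6 = 0.775·(2017 + S6)
(0.660 − 0.775)·S6 = 0.775×2017 − 1851.6 = -288.43
S6 = -288.43 / -0.115 = 2508.1 g/s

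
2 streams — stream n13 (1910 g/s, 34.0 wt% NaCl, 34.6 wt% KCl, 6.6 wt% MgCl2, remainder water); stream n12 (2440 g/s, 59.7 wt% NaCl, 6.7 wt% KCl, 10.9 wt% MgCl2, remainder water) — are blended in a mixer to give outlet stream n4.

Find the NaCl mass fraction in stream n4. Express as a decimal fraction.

0.484

Total flow out = 1910 + 2440 = 4350 g/s.
NaCl in = 1910×0.340 + 2440×0.597 = 2106.1 g/s.
NaCl mass fraction in n4 = 2106.1/4350 = 0.484.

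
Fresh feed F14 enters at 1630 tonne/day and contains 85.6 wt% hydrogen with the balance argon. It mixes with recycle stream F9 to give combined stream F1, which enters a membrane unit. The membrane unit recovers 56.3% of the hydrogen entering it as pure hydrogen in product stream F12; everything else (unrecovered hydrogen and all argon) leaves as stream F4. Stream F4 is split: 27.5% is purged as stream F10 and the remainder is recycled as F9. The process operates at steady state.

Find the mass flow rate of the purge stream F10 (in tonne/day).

480.2 tonne/day

argon enters only via F14 and leaves only via the purge: 1630×0.144 = 0.275×(argon in F4), and the membrane unit passes all argon, so argon in F1 = argon in F4 = 853.53 tonne/day.
hydrogen in F1: m_A = 1630×0.856 + (1−0.275)·(1−0.563)·m_A, so m_A = 1395.3/0.6832 = 2042.3 tonne/day.
F4 = (1−0.563)×2042.3 + 853.53 = 1746 tonne/day.
Purge F10 = 0.275×1746 = 480.16 tonne/day.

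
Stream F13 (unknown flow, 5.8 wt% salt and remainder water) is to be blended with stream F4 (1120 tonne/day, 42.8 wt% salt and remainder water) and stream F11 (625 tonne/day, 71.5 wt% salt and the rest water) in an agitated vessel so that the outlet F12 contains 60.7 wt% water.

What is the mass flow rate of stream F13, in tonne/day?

717.8 tonne/day

Let F13 be the unknown flow. Total out = 1745 + F13.
water balance: 818.76 + 0.942·F13 = 0.607·(1745 + F13)
(0.942 − 0.607)·F13 = 0.607×1745 − 818.76 = 240.45
F13 = 240.45 / 0.335 = 717.76 tonne/day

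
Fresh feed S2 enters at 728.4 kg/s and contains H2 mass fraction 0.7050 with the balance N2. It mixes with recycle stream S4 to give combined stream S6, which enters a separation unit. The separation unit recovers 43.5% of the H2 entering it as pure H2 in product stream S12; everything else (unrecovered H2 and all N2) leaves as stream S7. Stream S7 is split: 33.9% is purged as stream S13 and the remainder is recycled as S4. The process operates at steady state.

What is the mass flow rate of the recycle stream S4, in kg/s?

725.1 kg/s

N2 enters only via S2 and leaves only via the purge: 728.4×0.295 = 0.339×(N2 in S7), and the separation unit passes all N2, so N2 in S6 = N2 in S7 = 633.86 kg/s.
H2 in S6: m_A = 728.4×0.705 + (1−0.339)·(1−0.435)·m_A, so m_A = 513.52/0.6265 = 819.62 kg/s.
S7 = (1−0.435)×819.62 + 633.86 = 1096.9 kg/s.
Recycle S4 = (1−0.339)×1096.9 = 725.08 kg/s.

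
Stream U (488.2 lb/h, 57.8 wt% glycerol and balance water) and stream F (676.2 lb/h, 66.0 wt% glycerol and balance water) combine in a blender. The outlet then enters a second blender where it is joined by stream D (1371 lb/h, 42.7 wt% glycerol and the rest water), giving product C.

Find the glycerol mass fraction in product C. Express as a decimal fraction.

0.518

Overall, product flow = 2535.4 lb/h.
glycerol in = 488.2×0.578 + 676.2×0.660 + 1371×0.427 = 1313.9 lb/h.
glycerol fraction in C = 0.518.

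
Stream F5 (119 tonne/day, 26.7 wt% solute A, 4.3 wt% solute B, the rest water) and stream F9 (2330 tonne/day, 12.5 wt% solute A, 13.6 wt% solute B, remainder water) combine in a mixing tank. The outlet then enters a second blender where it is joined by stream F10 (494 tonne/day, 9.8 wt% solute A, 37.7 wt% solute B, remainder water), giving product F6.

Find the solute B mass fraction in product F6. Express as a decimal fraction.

Overall, product flow = 2943 tonne/day.
solute B in = 119×0.043 + 2330×0.136 + 494×0.377 = 508.24 tonne/day.
solute B fraction in F6 = 0.1727.

0.1727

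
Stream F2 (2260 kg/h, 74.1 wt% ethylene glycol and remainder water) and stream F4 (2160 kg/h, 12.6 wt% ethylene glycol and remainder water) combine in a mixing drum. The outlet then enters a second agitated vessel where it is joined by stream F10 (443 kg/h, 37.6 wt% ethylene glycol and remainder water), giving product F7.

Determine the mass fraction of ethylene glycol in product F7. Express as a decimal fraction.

Overall, product flow = 4863 kg/h.
ethylene glycol in = 2260×0.741 + 2160×0.126 + 443×0.376 = 2113.4 kg/h.
ethylene glycol fraction in F7 = 0.4346.

0.4346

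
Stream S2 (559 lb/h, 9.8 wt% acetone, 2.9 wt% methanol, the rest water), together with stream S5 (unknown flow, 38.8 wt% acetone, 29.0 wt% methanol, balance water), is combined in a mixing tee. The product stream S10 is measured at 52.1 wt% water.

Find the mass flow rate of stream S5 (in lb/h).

Let S5 be the unknown flow. Total out = 559 + S5.
water balance: 488.01 + 0.322·S5 = 0.521·(559 + S5)
(0.322 − 0.521)·S5 = 0.521×559 − 488.01 = -196.77
S5 = -196.77 / -0.199 = 988.78 lb/h

988.8 lb/h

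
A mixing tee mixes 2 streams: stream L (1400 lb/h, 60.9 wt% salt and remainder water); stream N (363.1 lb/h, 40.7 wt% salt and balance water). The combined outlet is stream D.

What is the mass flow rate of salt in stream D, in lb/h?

salt out = salt in = 1400×0.609 + 363.1×0.407 = 1000.4 lb/h.

1000 lb/h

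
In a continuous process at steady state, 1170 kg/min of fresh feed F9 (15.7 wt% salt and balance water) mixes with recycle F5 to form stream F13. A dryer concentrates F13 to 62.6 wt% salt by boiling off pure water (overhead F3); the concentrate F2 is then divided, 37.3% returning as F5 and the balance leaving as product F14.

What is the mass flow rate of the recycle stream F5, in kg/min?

174.6 kg/min

Overall salt balance (none leaves overhead): salt in fresh feed = salt in product, i.e. 1170×0.157 = (1−0.373)·F2·0.626.
F2 = 183.69/(0.626×0.627) = 468 kg/min.
Recycle F5 = 0.373×468 = 174.56 kg/min.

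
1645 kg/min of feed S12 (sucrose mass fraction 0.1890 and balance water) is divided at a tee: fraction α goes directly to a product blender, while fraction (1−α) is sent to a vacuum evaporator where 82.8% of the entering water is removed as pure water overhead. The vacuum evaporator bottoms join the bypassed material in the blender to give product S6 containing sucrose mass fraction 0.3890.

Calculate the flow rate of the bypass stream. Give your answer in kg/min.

All 1645×0.189 = 310.91 kg/min of sucrose reaches S6, so S6 = 310.91/0.389 = 799.24 kg/min and vapour = 845.76 kg/min.
The evaporator receives (1−α)·1645 of feed at 0.811 water and removes 0.828 of that water:
0.828×0.811×(1−α)×1645 = 845.76
(1−α) = 845.76/1104.6 = 0.7656;  α = 0.2344.
Bypass flow = 0.2344×1645 = 385.51 kg/min.

385.5 kg/min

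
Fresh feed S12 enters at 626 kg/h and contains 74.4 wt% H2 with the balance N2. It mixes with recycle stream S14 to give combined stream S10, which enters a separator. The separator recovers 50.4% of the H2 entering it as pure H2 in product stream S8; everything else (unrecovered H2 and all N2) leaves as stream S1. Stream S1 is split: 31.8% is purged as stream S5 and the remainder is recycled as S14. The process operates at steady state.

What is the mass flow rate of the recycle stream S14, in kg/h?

N2 enters only via S12 and leaves only via the purge: 626×0.256 = 0.318×(N2 in S1), and the separator passes all N2, so N2 in S10 = N2 in S1 = 503.95 kg/h.
H2 in S10: m_A = 626×0.744 + (1−0.318)·(1−0.504)·m_A, so m_A = 465.74/0.6617 = 703.83 kg/h.
S1 = (1−0.504)×703.83 + 503.95 = 853.05 kg/h.
Recycle S14 = (1−0.318)×853.05 = 581.78 kg/h.

581.8 kg/h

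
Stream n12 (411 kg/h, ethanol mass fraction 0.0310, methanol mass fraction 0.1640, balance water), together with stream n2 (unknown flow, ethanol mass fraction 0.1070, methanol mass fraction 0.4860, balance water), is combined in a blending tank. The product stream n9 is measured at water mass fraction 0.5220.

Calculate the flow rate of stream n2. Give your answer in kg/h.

Let n2 be the unknown flow. Total out = 411 + n2.
water balance: 330.86 + 0.407·n2 = 0.522·(411 + n2)
(0.407 − 0.522)·n2 = 0.522×411 − 330.86 = -116.31
n2 = -116.31 / -0.115 = 1011.4 kg/h

1011 kg/h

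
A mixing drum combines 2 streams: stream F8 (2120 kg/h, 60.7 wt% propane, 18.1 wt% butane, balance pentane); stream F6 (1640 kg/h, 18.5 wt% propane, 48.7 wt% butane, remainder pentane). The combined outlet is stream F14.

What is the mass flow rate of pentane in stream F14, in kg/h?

pentane out = pentane in = 2120×0.212 + 1640×0.328 = 987.36 kg/h.

987.4 kg/h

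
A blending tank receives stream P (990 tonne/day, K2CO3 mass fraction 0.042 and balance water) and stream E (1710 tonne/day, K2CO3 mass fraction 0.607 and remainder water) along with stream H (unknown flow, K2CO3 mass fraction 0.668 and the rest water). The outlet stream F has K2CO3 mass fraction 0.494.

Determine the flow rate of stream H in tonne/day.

1461 tonne/day

Let H be the unknown flow. Total out = 2700 + H.
K2CO3 balance: 1079.5 + 0.668·H = 0.494·(2700 + H)
(0.668 − 0.494)·H = 0.494×2700 − 1079.5 = 254.25
H = 254.25 / 0.174 = 1461.2 tonne/day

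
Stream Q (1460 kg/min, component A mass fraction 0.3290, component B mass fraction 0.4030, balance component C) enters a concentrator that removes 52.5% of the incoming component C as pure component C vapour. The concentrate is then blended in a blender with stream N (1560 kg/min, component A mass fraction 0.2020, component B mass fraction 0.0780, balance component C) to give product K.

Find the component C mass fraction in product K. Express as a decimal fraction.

0.4651

Vapour removed = 0.525×0.268×1460 = 205.42 kg/min; concentrate = 1254.6 kg/min.
component C reaching the mixer = 185.86 (from concentrate) + 1560×0.720 = 1309.1 kg/min.
Product flow = 1254.6 + 1560 = 2814.6 kg/min; component C fraction = 0.4651.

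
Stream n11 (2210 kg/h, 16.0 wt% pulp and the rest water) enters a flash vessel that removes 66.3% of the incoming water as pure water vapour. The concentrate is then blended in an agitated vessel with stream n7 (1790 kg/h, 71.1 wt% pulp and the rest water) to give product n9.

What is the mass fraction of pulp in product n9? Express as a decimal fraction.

Vapour removed = 0.663×0.840×2210 = 1230.8 kg/h; concentrate = 979.21 kg/h.
pulp reaching the mixer = 353.6 (from concentrate) + 1790×0.711 = 1626.3 kg/h.
Product flow = 979.21 + 1790 = 2769.2 kg/h; pulp fraction = 0.587.

0.587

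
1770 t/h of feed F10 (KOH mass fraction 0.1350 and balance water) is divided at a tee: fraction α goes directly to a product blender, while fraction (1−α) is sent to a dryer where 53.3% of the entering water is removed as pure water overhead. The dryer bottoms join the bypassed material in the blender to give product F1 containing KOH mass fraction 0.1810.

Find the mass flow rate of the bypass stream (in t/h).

All 1770×0.135 = 238.95 t/h of KOH reaches F1, so F1 = 238.95/0.181 = 1320.2 t/h and vapour = 449.83 t/h.
The evaporator receives (1−α)·1770 of feed at 0.865 water and removes 0.533 of that water:
0.533×0.865×(1−α)×1770 = 449.83
(1−α) = 449.83/816.05 = 0.5512;  α = 0.4488.
Bypass flow = 0.4488×1770 = 794.32 t/h.

794.3 t/h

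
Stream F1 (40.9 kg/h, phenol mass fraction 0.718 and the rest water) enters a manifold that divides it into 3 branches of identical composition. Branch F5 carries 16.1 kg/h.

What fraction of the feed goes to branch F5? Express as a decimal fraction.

0.394

Fraction to F5 = 16.1/40.9 = 0.3936.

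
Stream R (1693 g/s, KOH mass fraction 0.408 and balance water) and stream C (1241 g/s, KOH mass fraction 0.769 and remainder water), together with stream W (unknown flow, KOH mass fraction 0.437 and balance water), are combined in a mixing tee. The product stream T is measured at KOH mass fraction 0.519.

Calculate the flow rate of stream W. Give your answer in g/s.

1492 g/s

Let W be the unknown flow. Total out = 2934 + W.
KOH balance: 1645.1 + 0.437·W = 0.519·(2934 + W)
(0.437 − 0.519)·W = 0.519×2934 − 1645.1 = -122.33
W = -122.33 / -0.082 = 1491.8 g/s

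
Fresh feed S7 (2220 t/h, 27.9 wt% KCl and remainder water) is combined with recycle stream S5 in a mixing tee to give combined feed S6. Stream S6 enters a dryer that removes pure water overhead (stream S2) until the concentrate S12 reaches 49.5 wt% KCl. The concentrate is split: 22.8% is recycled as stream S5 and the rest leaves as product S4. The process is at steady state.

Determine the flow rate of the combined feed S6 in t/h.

Overall KCl balance (none leaves overhead): KCl in fresh feed = KCl in product, i.e. 2220×0.279 = (1−0.228)·S12·0.495.
S12 = 619.38/(0.495×0.772) = 1620.8 t/h.
Recycle S5 = 0.228×1620.8 = 369.55 t/h.
Combined feed S6 = 2220 + 369.55 = 2589.5 t/h.

2590 t/h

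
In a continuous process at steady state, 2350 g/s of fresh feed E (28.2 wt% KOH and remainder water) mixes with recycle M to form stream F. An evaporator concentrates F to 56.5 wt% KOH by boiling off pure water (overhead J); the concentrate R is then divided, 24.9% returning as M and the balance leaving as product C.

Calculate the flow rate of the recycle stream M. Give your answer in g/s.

388.9 g/s

Overall KOH balance (none leaves overhead): KOH in fresh feed = KOH in product, i.e. 2350×0.282 = (1−0.249)·R·0.565.
R = 662.7/(0.565×0.751) = 1561.8 g/s.
Recycle M = 0.249×1561.8 = 388.89 g/s.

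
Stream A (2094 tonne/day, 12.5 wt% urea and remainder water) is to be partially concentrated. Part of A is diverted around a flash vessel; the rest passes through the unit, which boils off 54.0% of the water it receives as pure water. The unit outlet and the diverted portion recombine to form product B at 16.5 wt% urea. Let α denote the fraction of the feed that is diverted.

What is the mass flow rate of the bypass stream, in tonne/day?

All 2094×0.125 = 261.75 tonne/day of urea reaches B, so B = 261.75/0.165 = 1586.4 tonne/day and vapour = 507.64 tonne/day.
The evaporator receives (1−α)·2094 of feed at 0.875 water and removes 0.540 of that water:
0.540×0.875×(1−α)×2094 = 507.64
(1−α) = 507.64/989.42 = 0.5131;  α = 0.4869.
Bypass flow = 0.4869×2094 = 1019.6 tonne/day.

1020 tonne/day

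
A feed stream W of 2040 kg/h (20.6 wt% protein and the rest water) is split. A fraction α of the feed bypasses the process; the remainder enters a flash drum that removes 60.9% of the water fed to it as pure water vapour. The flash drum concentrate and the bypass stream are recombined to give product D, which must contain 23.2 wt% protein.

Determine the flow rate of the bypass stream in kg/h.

1567 kg/h

All 2040×0.206 = 420.24 kg/h of protein reaches D, so D = 420.24/0.232 = 1811.4 kg/h and vapour = 228.62 kg/h.
The evaporator receives (1−α)·2040 of feed at 0.794 water and removes 0.609 of that water:
0.609×0.794×(1−α)×2040 = 228.62
(1−α) = 228.62/986.43 = 0.2318;  α = 0.7682.
Bypass flow = 0.7682×2040 = 1567.2 kg/h.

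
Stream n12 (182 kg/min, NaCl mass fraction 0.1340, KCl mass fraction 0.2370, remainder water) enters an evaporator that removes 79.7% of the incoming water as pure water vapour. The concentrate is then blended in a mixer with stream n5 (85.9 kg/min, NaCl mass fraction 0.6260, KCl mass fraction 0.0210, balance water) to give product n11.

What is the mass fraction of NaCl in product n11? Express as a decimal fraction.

Vapour removed = 0.797×0.629×182 = 91.239 kg/min; concentrate = 90.761 kg/min.
NaCl reaching the mixer = 24.388 (from concentrate) + 85.9×0.626 = 78.161 kg/min.
Product flow = 90.761 + 85.9 = 176.66 kg/min; NaCl fraction = 0.4424.

0.4424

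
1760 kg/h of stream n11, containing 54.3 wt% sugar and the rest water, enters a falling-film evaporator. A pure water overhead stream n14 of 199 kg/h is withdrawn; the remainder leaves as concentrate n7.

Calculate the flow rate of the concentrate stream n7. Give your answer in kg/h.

1561 kg/h

Concentrate = 1760 − 199 = 1561 kg/h.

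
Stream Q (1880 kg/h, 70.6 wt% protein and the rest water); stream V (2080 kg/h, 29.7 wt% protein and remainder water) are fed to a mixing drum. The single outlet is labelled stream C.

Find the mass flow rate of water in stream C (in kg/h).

water out = water in = 1880×0.294 + 2080×0.703 = 2015 kg/h.

2015 kg/h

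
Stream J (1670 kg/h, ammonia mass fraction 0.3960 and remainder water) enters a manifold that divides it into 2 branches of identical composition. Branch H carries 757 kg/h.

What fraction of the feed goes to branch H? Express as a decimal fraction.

0.453

Fraction to H = 757/1670 = 0.4533.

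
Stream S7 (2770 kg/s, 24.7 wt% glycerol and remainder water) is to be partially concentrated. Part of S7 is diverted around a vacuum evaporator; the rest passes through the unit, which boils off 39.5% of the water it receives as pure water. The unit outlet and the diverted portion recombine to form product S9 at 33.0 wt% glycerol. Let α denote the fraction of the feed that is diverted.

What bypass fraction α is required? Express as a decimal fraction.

0.154

All 2770×0.247 = 684.19 kg/s of glycerol reaches S9, so S9 = 684.19/0.330 = 2073.3 kg/s and vapour = 696.7 kg/s.
The evaporator receives (1−α)·2770 of feed at 0.753 water and removes 0.395 of that water:
0.395×0.753×(1−α)×2770 = 696.7
(1−α) = 696.7/823.89 = 0.8456;  α = 0.1544.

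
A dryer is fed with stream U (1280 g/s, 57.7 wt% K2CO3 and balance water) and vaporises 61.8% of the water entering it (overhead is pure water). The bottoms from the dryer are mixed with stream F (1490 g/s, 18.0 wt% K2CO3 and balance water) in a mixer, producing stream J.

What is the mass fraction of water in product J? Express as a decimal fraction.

Vapour removed = 0.618×0.423×1280 = 334.61 g/s; concentrate = 945.39 g/s.
water reaching the mixer = 206.83 (from concentrate) + 1490×0.820 = 1428.6 g/s.
Product flow = 945.39 + 1490 = 2435.4 g/s; water fraction = 0.587.

0.587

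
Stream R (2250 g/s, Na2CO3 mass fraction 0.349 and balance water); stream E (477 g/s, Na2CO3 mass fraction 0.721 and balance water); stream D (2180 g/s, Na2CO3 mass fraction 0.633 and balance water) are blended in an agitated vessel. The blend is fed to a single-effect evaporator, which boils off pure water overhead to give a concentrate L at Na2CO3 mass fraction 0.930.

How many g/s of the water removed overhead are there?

Na2CO3 entering = 2250×0.349 + 477×0.721 + 2180×0.633 = 2509.1 g/s.
All Na2CO3 reports to L, so L = 2509.1/0.930 = 2698 g/s.
Total feed = 4907 g/s; overhead = 4907 − 2698 = 2209 g/s.

2209 g/s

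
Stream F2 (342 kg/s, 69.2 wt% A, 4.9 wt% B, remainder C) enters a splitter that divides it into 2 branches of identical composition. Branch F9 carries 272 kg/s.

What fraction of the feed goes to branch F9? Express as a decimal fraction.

Fraction to F9 = 272/342 = 0.7953.

0.795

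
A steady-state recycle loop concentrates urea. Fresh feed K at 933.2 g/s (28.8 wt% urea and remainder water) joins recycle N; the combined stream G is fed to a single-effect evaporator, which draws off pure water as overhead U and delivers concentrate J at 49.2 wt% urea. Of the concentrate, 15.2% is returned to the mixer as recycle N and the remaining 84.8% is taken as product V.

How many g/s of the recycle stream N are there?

97.92 g/s

Overall urea balance (none leaves overhead): urea in fresh feed = urea in product, i.e. 933.2×0.288 = (1−0.152)·J·0.492.
J = 268.76/(0.492×0.848) = 644.18 g/s.
Recycle N = 0.152×644.18 = 97.915 g/s.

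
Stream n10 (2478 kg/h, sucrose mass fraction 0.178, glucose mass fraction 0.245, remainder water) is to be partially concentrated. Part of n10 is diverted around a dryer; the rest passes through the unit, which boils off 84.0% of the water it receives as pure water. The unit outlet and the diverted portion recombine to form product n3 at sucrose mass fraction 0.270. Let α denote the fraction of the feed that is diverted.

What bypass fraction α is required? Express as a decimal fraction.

0.297

All 2478×0.178 = 441.08 kg/h of sucrose reaches n3, so n3 = 441.08/0.270 = 1633.6 kg/h and vapour = 844.36 kg/h.
The evaporator receives (1−α)·2478 of feed at 0.577 water and removes 0.840 of that water:
0.840×0.577×(1−α)×2478 = 844.36
(1−α) = 844.36/1201 = 0.7030;  α = 0.2970.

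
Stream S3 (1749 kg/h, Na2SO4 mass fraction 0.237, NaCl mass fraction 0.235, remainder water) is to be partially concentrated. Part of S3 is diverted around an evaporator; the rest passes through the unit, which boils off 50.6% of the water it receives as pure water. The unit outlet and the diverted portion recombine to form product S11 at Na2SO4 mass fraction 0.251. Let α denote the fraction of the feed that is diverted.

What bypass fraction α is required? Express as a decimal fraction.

0.791

All 1749×0.237 = 414.51 kg/h of Na2SO4 reaches S11, so S11 = 414.51/0.251 = 1651.4 kg/h and vapour = 97.554 kg/h.
The evaporator receives (1−α)·1749 of feed at 0.528 water and removes 0.506 of that water:
0.506×0.528×(1−α)×1749 = 97.554
(1−α) = 97.554/467.28 = 0.2088;  α = 0.7912.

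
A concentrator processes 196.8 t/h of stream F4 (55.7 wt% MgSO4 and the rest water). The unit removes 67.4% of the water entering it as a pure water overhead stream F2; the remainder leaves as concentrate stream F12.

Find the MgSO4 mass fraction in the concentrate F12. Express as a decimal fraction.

MgSO4 is not removed: 196.8×0.557 = 109.62 t/h of MgSO4 enters F12.
water entering = 196.8×0.443 = 87.182 t/h; overhead removed = 0.674×87.182 = 58.761 t/h.
Concentrate = 196.8 − 58.761 = 138.04 t/h.
Mass fraction = 109.62/138.04 = 0.794.

0.794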